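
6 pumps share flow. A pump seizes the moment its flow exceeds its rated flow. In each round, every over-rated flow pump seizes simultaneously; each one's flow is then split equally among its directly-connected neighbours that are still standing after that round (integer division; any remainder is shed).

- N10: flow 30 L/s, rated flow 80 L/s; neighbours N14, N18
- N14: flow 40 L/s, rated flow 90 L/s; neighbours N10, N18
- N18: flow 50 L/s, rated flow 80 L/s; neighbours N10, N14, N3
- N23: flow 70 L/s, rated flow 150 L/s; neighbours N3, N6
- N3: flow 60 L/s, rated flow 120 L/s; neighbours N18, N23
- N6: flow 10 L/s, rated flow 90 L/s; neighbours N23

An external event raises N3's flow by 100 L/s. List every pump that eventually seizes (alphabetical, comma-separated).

Round 1 — N3 at 160 > 120. N3 seizes.
  N3 sheds 160 L/s to N18, N23: 80 each.
    N18: 50+80 = 130 > 80
    N23: 70+80 = 150 ≤ 150
Round 2 — N18 seizes.
  N18 sheds 130 L/s to N10, N14: 65 each.
    N10: 30+65 = 95 > 80
    N14: 40+65 = 105 > 90
Round 3 — N10, N14 seize.
  N10 sheds 95 L/s: no online neighbours, lost.
  N14 sheds 105 L/s: no online neighbours, lost.
No further seizures.

N10, N14, N18, N3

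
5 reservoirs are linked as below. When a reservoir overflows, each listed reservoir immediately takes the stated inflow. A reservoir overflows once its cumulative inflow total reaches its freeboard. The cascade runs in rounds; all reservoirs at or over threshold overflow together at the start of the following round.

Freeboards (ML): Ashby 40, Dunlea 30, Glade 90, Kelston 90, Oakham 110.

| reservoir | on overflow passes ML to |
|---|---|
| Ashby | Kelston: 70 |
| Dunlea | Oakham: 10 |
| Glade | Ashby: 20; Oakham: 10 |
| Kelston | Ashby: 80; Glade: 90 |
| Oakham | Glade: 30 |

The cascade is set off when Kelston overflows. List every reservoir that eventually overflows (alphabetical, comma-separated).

Ashby, Glade, Kelston

Round 1 — Kelston overflows (initial).
  Ashby: +80 → 80 ≥ 40
  Glade: +90 → 90 ≥ 90
Round 2 — Ashby, Glade overflow.
  Oakham: +10 → 10 < 110
No further overflows.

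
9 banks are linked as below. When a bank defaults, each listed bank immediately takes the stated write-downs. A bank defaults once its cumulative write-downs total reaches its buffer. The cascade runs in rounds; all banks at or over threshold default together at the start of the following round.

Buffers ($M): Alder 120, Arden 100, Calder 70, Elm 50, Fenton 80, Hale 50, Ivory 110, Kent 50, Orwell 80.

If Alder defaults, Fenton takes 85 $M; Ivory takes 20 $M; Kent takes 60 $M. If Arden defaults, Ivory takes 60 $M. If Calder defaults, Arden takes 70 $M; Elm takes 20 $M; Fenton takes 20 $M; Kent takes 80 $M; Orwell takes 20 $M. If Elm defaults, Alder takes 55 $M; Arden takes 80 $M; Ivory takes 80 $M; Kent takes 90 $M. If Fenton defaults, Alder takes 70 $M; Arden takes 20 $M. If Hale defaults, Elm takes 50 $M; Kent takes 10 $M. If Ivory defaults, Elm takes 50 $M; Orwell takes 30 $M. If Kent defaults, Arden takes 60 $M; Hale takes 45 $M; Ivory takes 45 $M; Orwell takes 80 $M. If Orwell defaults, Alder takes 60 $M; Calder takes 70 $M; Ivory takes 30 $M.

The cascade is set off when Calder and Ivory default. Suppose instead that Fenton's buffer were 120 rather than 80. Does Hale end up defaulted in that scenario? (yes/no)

no

With Fenton's buffer at 120:
Round 1 — Calder, Ivory default (initial).
  Arden: +70 → 70 < 100
  Elm: +20+50 → 70 ≥ 50
  Fenton: +20 → 20 < 120
  Kent: +80 → 80 ≥ 50
  Orwell: +20+30 → 50 < 80
Round 2 — Elm, Kent default.
  Alder: +55 → 55 < 120
  Arden: +80+60 → 210 ≥ 100
  Hale: +45 → 45 < 50
  Orwell: +80 → 130 ≥ 80
Round 3 — Arden, Orwell default.
  Alder: +60 → 115 < 120
No further defaults.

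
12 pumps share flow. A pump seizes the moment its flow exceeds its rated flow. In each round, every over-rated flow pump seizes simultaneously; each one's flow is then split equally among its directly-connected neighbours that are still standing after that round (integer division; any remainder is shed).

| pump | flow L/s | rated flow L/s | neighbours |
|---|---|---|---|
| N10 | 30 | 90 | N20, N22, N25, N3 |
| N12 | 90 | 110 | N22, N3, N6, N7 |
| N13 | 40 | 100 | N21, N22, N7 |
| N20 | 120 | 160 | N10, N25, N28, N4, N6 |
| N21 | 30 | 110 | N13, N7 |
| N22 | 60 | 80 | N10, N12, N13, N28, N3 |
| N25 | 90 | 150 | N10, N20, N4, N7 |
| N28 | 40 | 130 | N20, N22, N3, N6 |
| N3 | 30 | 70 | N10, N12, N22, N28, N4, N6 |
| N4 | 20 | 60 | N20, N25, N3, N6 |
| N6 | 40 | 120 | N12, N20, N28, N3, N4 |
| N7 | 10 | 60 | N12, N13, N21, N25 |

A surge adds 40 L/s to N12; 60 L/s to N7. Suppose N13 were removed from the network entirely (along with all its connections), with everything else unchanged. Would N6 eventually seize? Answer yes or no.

yes

With N13 removed:
Round 1 — N12 at 130 > 110; N7 at 70 > 60. N12, N7 seize.
  N12 sheds 130 L/s to N22, N3, N6: 43 each (1 lost).
    N22: 60+43 = 103 > 80
    N3: 30+43 = 73 > 70
    N6: 40+43 = 83 ≤ 120
  N7 sheds 70 L/s to N21, N25: 35 each.
    N21: 30+35 = 65 ≤ 110
    N25: 90+35 = 125 ≤ 150
Round 2 — N22, N3 seize.
  N22 sheds 103 L/s to N10, N28: 51 each (1 lost).
    N10: 30+51 = 81 ≤ 90
    N28: 40+51 = 91 ≤ 130
  N3 sheds 73 L/s to N10, N28, N4, N6: 18 each (1 lost).
    N10: 81+18 = 99 > 90
    N28: 91+18 = 109 ≤ 130
    N4: 20+18 = 38 ≤ 60
    N6: 83+18 = 101 ≤ 120
Round 3 — N10 seizes.
  N10 sheds 99 L/s to N20, N25: 49 each (1 lost).
    N20: 120+49 = 169 > 160
    N25: 125+49 = 174 > 150
Round 4 — N20, N25 seize.
  N20 sheds 169 L/s to N28, N4, N6: 56 each (1 lost).
    N28: 109+56 = 165 > 130
    N4: 38+56 = 94 > 60
    N6: 101+56 = 157 > 120
  N25 sheds 174 L/s to N4: 174 each.
    N4: 94+174 = 268 > 60
Round 5 — N28, N4, N6 seize.
  N28 sheds 165 L/s: no online neighbours, lost.
  N4 sheds 268 L/s: no online neighbours, lost.
  N6 sheds 157 L/s: no online neighbours, lost.
No further seizures.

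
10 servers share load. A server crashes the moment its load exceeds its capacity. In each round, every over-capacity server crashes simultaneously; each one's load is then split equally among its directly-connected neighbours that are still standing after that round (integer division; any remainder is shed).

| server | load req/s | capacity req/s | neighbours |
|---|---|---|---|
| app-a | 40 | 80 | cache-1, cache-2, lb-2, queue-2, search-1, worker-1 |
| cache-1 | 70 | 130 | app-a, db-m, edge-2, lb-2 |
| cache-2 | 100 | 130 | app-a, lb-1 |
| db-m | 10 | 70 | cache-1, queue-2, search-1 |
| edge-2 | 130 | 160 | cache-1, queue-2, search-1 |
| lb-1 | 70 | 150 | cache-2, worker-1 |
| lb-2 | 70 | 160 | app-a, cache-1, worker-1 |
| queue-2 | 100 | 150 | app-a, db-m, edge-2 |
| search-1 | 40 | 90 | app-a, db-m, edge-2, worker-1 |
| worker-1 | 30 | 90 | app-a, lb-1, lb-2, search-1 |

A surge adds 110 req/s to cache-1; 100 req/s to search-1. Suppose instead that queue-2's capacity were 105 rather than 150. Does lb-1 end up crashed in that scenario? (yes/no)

no

With queue-2's capacity at 105:
Round 1 — cache-1 at 180 > 130; search-1 at 140 > 90. cache-1, search-1 crash.
  cache-1 sheds 180 req/s to app-a, db-m, edge-2, lb-2: 45 each.
    app-a: 40+45 = 85 > 80
    db-m: 10+45 = 55 ≤ 70
    edge-2: 130+45 = 175 > 160
    lb-2: 70+45 = 115 ≤ 160
  search-1 sheds 140 req/s to app-a, db-m, edge-2, worker-1: 35 each.
    app-a: 85+35 = 120 > 80
    db-m: 55+35 = 90 > 70
    edge-2: 175+35 = 210 > 160
    worker-1: 30+35 = 65 ≤ 90
Round 2 — app-a, db-m, edge-2 crash.
  app-a sheds 120 req/s to cache-2, lb-2, queue-2, worker-1: 30 each.
    cache-2: 100+30 = 130 ≤ 130
    lb-2: 115+30 = 145 ≤ 160
    queue-2: 100+30 = 130 > 105
    worker-1: 65+30 = 95 > 90
  db-m sheds 90 req/s to queue-2: 90 each.
    queue-2: 130+90 = 220 > 105
  edge-2 sheds 210 req/s to queue-2: 210 each.
    queue-2: 220+210 = 430 > 105
Round 3 — queue-2, worker-1 crash.
  queue-2 sheds 430 req/s: no online neighbours, lost.
  worker-1 sheds 95 req/s to lb-1, lb-2: 47 each (1 lost).
    lb-1: 70+47 = 117 ≤ 150
    lb-2: 145+47 = 192 > 160
Round 4 — lb-2 crashes.
  lb-2 sheds 192 req/s: no online neighbours, lost.
No further crashes.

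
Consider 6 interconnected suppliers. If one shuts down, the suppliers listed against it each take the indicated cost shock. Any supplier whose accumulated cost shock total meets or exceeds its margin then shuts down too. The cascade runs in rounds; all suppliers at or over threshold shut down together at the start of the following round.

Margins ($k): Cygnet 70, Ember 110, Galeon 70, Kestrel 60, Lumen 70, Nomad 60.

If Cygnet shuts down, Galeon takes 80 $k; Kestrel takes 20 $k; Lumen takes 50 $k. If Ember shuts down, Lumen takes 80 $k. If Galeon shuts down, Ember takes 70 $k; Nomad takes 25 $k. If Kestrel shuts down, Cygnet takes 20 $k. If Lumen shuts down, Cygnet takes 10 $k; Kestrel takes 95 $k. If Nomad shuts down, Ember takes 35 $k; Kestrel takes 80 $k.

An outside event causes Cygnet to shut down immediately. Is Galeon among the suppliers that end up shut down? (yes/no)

yes

Round 1 — Cygnet shuts down (initial).
  Galeon: +80 → 80 ≥ 70
  Kestrel: +20 → 20 < 60
  Lumen: +50 → 50 < 70
Round 2 — Galeon shuts down.
  Ember: +70 → 70 < 110
  Nomad: +25 → 25 < 60
No further shutdowns.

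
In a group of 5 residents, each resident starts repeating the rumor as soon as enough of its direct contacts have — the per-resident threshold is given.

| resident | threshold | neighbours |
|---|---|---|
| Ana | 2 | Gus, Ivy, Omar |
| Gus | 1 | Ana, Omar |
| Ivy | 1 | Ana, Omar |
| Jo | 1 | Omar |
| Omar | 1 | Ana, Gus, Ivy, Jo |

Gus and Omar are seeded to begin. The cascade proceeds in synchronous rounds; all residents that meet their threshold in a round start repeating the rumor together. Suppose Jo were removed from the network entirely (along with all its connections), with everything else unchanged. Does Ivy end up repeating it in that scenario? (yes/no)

With Jo removed:
Round 1 — Gus, Omar start repeating the rumor (initial).
Round 2 — checking thresholds:
  Ana: 2 of 3 neighbours ≥ 2, starts repeating the rumor.
  Ivy: 1 of 2 neighbours ≥ 1, starts repeating the rumor.
Round 3 — no new spreads; cascade stops.

yes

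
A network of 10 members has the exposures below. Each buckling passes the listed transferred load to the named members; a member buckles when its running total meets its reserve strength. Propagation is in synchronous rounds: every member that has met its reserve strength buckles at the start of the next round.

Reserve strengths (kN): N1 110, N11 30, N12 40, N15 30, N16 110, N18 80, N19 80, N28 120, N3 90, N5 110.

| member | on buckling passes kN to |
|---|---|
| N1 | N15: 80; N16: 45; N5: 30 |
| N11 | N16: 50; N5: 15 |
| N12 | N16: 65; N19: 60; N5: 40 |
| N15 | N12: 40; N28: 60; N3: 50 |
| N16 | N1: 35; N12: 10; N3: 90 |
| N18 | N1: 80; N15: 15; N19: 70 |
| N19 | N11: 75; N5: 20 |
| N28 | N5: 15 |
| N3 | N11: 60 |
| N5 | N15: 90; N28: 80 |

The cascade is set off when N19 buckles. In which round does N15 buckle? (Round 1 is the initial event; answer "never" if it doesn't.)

never

Round 1 — N19 buckles (initial).
  N11: +75 → 75 ≥ 30
  N5: +20 → 20 < 110
Round 2 — N11 buckles.
  N16: +50 → 50 < 110
  N5: +15 → 35 < 110
No further bucklings.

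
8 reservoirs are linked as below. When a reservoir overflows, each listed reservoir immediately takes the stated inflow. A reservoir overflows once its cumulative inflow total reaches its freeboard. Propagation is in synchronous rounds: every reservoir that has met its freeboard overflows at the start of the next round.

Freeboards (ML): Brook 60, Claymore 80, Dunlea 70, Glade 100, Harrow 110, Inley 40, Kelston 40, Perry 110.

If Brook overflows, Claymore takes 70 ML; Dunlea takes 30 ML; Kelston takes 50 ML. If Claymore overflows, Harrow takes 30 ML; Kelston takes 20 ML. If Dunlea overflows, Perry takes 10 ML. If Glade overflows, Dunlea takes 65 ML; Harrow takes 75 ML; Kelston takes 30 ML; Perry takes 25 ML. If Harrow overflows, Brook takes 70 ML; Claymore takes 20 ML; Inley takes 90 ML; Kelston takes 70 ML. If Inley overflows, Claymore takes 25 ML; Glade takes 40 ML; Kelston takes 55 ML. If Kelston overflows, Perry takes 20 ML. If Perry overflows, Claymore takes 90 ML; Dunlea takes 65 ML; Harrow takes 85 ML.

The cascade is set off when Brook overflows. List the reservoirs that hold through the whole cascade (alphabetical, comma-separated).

Round 1 — Brook overflows (initial).
  Claymore: +70 → 70 < 80
  Dunlea: +30 → 30 < 70
  Kelston: +50 → 50 ≥ 40
Round 2 — Kelston overflows.
  Perry: +20 → 20 < 110
No further overflows.

Claymore, Dunlea, Glade, Harrow, Inley, Perry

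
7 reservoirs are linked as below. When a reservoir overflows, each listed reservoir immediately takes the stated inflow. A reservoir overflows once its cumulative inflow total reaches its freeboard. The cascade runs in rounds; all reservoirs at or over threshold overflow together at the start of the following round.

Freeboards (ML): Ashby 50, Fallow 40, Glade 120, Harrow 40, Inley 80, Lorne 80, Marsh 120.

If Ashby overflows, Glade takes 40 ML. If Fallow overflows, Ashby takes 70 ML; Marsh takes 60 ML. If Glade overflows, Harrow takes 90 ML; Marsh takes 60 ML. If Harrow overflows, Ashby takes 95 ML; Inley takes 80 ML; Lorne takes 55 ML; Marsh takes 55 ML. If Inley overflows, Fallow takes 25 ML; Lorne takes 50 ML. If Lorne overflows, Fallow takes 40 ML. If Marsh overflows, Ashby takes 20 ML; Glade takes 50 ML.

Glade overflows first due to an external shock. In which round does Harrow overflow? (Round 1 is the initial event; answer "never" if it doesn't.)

2

Round 1 — Glade overflows (initial).
  Harrow: +90 → 90 ≥ 40
  Marsh: +60 → 60 < 120
Round 2 — Harrow overflows.
  Ashby: +95 → 95 ≥ 50
  Inley: +80 → 80 ≥ 80
  Lorne: +55 → 55 < 80
  Marsh: +55 → 115 < 120
Round 3 — Ashby, Inley overflow.
  Fallow: +25 → 25 < 40
  Lorne: +50 → 105 ≥ 80
Round 4 — Lorne overflows.
  Fallow: +40 → 65 ≥ 40
Round 5 — Fallow overflows.
  Marsh: +60 → 175 ≥ 120
Round 6 — Marsh overflows.
No further overflows.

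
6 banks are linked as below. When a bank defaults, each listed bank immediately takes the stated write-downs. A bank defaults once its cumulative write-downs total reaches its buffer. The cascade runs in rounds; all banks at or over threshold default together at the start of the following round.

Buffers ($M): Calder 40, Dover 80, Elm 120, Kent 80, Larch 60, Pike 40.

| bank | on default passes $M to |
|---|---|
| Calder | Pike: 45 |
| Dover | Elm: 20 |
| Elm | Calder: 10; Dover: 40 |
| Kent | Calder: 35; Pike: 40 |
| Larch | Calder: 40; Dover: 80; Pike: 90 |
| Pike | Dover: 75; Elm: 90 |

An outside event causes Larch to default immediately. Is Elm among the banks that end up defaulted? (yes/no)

no

Round 1 — Larch defaults (initial).
  Calder: +40 → 40 ≥ 40
  Dover: +80 → 80 ≥ 80
  Pike: +90 → 90 ≥ 40
Round 2 — Calder, Dover, Pike default.
  Elm: +20+90 → 110 < 120
No further defaults.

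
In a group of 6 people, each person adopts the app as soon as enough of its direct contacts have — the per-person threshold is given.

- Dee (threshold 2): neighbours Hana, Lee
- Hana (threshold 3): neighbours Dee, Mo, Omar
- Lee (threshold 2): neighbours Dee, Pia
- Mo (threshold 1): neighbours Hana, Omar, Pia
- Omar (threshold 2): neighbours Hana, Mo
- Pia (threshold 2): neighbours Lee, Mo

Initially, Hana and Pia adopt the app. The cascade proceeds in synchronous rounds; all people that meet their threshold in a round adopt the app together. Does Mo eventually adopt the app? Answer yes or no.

Round 1 — Hana, Pia adopt the app (initial).
Round 2 — checking thresholds:
  Dee: 1 of 2 neighbours < 2, holds.
  Lee: 1 of 2 neighbours < 2, holds.
  Mo: 2 of 3 neighbours ≥ 1, adopts the app.
  Omar: 1 of 2 neighbours < 2, holds.
Round 3 — checking thresholds:
  Dee: 1 of 2 neighbours < 2, holds.
  Lee: 1 of 2 neighbours < 2, holds.
  Omar: 2 of 2 neighbours ≥ 2, adopts the app.
Round 4 — no new adoptions; cascade stops.

yes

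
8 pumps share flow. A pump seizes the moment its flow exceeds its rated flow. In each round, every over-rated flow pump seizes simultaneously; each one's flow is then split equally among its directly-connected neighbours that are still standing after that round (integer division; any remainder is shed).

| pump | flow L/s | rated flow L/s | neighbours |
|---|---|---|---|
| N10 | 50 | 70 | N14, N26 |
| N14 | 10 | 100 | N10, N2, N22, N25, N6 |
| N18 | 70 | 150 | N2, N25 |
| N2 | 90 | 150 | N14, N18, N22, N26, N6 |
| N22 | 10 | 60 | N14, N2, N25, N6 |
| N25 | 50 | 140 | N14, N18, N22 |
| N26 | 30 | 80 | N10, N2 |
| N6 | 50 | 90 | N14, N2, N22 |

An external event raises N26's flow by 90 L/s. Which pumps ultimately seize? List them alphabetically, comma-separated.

Round 1 — N26 at 120 > 80. N26 seizes.
  N26 sheds 120 L/s to N10, N2: 60 each.
    N10: 50+60 = 110 > 70
    N2: 90+60 = 150 ≤ 150
Round 2 — N10 seizes.
  N10 sheds 110 L/s to N14: 110 each.
    N14: 10+110 = 120 > 100
Round 3 — N14 seizes.
  N14 sheds 120 L/s to N2, N22, N25, N6: 30 each.
    N2: 150+30 = 180 > 150
    N22: 10+30 = 40 ≤ 60
    N25: 50+30 = 80 ≤ 140
    N6: 50+30 = 80 ≤ 90
Round 4 — N2 seizes.
  N2 sheds 180 L/s to N18, N22, N6: 60 each.
    N18: 70+60 = 130 ≤ 150
    N22: 40+60 = 100 > 60
    N6: 80+60 = 140 > 90
Round 5 — N22, N6 seize.
  N22 sheds 100 L/s to N25: 100 each.
    N25: 80+100 = 180 > 140
  N6 sheds 140 L/s: no online neighbours, lost.
Round 6 — N25 seizes.
  N25 sheds 180 L/s to N18: 180 each.
    N18: 130+180 = 310 > 150
Round 7 — N18 seizes.
  N18 sheds 310 L/s: no online neighbours, lost.
No further seizures.

N10, N14, N18, N2, N22, N25, N26, N6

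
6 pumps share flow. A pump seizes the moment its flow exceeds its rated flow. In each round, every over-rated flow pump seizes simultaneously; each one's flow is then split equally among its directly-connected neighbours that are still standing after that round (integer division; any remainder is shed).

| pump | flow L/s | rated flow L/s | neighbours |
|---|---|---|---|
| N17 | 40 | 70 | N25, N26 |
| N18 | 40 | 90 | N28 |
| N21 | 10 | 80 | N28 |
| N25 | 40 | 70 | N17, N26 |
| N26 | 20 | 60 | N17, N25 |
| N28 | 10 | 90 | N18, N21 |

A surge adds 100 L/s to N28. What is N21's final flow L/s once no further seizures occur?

Round 1 — N28 at 110 > 90. N28 seizes.
  N28 sheds 110 L/s to N18, N21: 55 each.
    N18: 40+55 = 95 > 90
    N21: 10+55 = 65 ≤ 80
Round 2 — N18 seizes.
  N18 sheds 95 L/s: no online neighbours, lost.
No further seizures.

65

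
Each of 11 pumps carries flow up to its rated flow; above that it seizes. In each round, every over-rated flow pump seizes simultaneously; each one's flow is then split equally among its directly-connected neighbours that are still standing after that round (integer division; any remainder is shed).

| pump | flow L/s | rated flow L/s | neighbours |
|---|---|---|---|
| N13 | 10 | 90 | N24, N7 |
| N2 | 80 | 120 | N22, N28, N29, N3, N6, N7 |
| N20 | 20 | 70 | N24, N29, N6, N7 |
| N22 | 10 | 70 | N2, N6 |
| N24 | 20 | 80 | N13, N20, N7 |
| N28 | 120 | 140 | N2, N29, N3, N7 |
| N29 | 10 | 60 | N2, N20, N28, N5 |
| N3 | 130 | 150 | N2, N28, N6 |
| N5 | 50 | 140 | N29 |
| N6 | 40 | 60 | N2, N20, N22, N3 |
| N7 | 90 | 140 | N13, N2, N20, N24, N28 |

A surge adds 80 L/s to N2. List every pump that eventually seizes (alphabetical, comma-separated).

Round 1 — N2 at 160 > 120. N2 seizes.
  N2 sheds 160 L/s to N22, N28, N29, N3, N6, N7: 26 each (4 lost).
    N22: 10+26 = 36 ≤ 70
    N28: 120+26 = 146 > 140
    N29: 10+26 = 36 ≤ 60
    N3: 130+26 = 156 > 150
    N6: 40+26 = 66 > 60
    N7: 90+26 = 116 ≤ 140
Round 2 — N28, N3, N6 seize.
  N28 sheds 146 L/s to N29, N7: 73 each.
    N29: 36+73 = 109 > 60
    N7: 116+73 = 189 > 140
  N3 sheds 156 L/s: no online neighbours, lost.
  N6 sheds 66 L/s to N20, N22: 33 each.
    N20: 20+33 = 53 ≤ 70
    N22: 36+33 = 69 ≤ 70
Round 3 — N29, N7 seize.
  N29 sheds 109 L/s to N20, N5: 54 each (1 lost).
    N20: 53+54 = 107 > 70
    N5: 50+54 = 104 ≤ 140
  N7 sheds 189 L/s to N13, N20, N24: 63 each.
    N13: 10+63 = 73 ≤ 90
    N20: 107+63 = 170 > 70
    N24: 20+63 = 83 > 80
Round 4 — N20, N24 seize.
  N20 sheds 170 L/s: no online neighbours, lost.
  N24 sheds 83 L/s to N13: 83 each.
    N13: 73+83 = 156 > 90
Round 5 — N13 seizes.
  N13 sheds 156 L/s: no online neighbours, lost.
No further seizures.

N13, N2, N20, N24, N28, N29, N3, N6, N7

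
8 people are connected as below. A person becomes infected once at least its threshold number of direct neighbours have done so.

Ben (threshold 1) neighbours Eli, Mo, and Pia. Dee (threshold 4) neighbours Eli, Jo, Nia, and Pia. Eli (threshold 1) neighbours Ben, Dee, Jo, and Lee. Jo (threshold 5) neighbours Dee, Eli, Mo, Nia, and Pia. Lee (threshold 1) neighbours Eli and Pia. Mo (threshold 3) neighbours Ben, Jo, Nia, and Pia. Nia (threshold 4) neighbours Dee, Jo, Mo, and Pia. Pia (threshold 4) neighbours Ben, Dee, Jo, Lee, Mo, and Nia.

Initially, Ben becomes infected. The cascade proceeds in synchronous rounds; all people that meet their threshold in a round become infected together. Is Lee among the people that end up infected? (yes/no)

yes

Round 1 — Ben becomes infected (initial).
Round 2 — checking thresholds:
  Eli: 1 of 4 neighbours ≥ 1, becomes infected.
  Mo: 1 of 4 neighbours < 3, holds.
  Pia: 1 of 6 neighbours < 4, holds.
Round 3 — checking thresholds:
  Dee: 1 of 4 neighbours < 4, holds.
  Jo: 1 of 5 neighbours < 5, holds.
  Lee: 1 of 2 neighbours ≥ 1, becomes infected.
  Mo: 1 of 4 neighbours < 3, holds.
  Pia: 1 of 6 neighbours < 4, holds.
Round 4 — no new infections; cascade stops.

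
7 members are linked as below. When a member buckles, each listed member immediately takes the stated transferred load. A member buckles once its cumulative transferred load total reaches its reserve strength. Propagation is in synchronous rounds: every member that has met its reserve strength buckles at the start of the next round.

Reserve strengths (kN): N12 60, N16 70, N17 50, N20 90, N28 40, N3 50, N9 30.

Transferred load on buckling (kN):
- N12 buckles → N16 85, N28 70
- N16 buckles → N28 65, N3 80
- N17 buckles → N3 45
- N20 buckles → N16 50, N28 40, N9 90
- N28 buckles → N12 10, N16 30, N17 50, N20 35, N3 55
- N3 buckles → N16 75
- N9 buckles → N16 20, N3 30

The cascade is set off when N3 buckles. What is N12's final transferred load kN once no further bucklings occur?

10

Round 1 — N3 buckles (initial).
  N16: +75 → 75 ≥ 70
Round 2 — N16 buckles.
  N28: +65 → 65 ≥ 40
Round 3 — N28 buckles.
  N12: +10 → 10 < 60
  N17: +50 → 50 ≥ 50
  N20: +35 → 35 < 90
Round 4 — N17 buckles.
No further bucklings.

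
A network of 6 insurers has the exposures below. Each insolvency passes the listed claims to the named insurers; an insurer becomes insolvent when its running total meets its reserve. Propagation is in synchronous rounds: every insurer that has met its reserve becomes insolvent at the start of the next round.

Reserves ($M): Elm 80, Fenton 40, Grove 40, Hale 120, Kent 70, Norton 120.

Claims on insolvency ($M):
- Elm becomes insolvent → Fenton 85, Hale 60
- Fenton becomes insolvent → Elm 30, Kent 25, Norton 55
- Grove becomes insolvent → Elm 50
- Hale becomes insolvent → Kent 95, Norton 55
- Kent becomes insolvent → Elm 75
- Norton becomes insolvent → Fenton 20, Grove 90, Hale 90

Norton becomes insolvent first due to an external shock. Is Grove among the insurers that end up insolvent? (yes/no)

Round 1 — Norton becomes insolvent (initial).
  Fenton: +20 → 20 < 40
  Grove: +90 → 90 ≥ 40
  Hale: +90 → 90 < 120
Round 2 — Grove becomes insolvent.
  Elm: +50 → 50 < 80
No further insolvencies.

yes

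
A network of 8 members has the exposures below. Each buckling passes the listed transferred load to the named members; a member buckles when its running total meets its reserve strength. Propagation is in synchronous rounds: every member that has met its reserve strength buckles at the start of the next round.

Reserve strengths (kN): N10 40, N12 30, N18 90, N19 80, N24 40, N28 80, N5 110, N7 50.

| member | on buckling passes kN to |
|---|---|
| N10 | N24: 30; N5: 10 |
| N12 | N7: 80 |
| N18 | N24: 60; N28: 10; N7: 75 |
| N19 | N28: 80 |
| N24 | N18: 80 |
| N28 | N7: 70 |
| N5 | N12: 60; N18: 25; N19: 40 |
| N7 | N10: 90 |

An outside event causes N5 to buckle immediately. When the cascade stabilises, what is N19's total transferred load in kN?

Round 1 — N5 buckles (initial).
  N12: +60 → 60 ≥ 30
  N18: +25 → 25 < 90
  N19: +40 → 40 < 80
Round 2 — N12 buckles.
  N7: +80 → 80 ≥ 50
Round 3 — N7 buckles.
  N10: +90 → 90 ≥ 40
Round 4 — N10 buckles.
  N24: +30 → 30 < 40
No further bucklings.

40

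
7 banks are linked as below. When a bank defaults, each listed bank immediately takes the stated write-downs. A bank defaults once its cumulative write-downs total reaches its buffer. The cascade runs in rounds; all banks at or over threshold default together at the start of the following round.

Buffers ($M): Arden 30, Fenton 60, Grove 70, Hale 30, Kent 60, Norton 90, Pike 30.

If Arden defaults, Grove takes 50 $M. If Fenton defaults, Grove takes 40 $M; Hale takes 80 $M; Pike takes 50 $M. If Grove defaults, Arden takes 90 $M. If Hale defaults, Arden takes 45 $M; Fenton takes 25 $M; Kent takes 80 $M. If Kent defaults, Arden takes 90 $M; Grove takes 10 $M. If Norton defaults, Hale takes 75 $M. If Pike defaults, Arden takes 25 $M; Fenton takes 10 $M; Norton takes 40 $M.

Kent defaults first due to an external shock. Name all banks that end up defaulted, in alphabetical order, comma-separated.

Round 1 — Kent defaults (initial).
  Arden: +90 → 90 ≥ 30
  Grove: +10 → 10 < 70
Round 2 — Arden defaults.
  Grove: +50 → 60 < 70
No further defaults.

Arden, Kent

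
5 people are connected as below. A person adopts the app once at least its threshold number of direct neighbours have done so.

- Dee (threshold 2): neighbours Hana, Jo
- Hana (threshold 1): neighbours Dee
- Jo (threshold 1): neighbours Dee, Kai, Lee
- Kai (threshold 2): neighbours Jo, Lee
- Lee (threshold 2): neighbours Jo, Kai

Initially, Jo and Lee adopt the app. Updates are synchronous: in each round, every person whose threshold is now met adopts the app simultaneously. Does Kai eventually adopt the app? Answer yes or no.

yes

Round 1 — Jo, Lee adopt the app (initial).
Round 2 — checking thresholds:
  Dee: 1 of 2 neighbours < 2, holds.
  Kai: 2 of 2 neighbours ≥ 2, adopts the app.
Round 3 — no new adoptions; cascade stops.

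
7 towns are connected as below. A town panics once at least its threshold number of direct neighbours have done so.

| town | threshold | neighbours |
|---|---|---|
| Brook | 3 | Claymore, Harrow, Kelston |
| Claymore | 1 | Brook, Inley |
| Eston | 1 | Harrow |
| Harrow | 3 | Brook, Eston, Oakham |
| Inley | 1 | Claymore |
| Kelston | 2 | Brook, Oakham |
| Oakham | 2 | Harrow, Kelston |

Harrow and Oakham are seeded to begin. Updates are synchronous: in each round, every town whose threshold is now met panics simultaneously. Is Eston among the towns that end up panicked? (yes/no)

yes

Round 1 — Harrow, Oakham panic (initial).
Round 2 — checking thresholds:
  Brook: 1 of 3 neighbours < 3, holds.
  Eston: 1 of 1 neighbours ≥ 1, panics.
  Kelston: 1 of 2 neighbours < 2, holds.
Round 3 — no new panics; cascade stops.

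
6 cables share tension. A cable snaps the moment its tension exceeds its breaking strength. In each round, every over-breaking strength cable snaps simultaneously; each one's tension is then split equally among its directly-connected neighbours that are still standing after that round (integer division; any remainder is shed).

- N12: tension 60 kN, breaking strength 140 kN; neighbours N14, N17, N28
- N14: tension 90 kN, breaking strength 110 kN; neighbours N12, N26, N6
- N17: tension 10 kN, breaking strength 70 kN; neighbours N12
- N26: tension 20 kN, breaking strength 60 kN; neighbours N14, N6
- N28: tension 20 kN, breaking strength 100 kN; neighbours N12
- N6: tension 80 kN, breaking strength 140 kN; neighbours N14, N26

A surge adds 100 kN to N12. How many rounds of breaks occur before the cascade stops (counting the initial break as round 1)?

3

Round 1 — N12 at 160 > 140. N12 snaps.
  N12 sheds 160 kN to N14, N17, N28: 53 each (1 lost).
    N14: 90+53 = 143 > 110
    N17: 10+53 = 63 ≤ 70
    N28: 20+53 = 73 ≤ 100
Round 2 — N14 snaps.
  N14 sheds 143 kN to N26, N6: 71 each (1 lost).
    N26: 20+71 = 91 > 60
    N6: 80+71 = 151 > 140
Round 3 — N26, N6 snap.
  N26 sheds 91 kN: no online neighbours, lost.
  N6 sheds 151 kN: no online neighbours, lost.
No further breaks.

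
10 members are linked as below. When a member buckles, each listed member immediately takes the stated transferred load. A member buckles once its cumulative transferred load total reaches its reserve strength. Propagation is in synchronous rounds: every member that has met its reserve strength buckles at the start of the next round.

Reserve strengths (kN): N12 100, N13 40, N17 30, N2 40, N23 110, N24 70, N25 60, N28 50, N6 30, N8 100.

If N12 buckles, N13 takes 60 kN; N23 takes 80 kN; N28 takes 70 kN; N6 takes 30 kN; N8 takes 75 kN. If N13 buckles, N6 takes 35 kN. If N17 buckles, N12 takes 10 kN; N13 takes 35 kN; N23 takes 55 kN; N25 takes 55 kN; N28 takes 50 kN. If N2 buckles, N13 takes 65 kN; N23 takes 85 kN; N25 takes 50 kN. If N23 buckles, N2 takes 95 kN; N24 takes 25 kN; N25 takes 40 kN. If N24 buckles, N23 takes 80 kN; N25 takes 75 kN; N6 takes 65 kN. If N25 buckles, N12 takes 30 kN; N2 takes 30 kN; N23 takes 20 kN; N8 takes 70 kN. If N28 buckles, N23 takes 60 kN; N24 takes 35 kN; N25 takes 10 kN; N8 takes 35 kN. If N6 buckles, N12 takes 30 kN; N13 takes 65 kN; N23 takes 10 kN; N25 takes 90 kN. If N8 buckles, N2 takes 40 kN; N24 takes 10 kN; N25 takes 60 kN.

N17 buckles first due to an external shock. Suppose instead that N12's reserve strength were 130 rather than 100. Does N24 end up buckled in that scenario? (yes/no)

yes

With N12's reserve strength at 130:
Round 1 — N17 buckles (initial).
  N12: +10 → 10 < 130
  N13: +35 → 35 < 40
  N23: +55 → 55 < 110
  N25: +55 → 55 < 60
  N28: +50 → 50 ≥ 50
Round 2 — N28 buckles.
  N23: +60 → 115 ≥ 110
  N24: +35 → 35 < 70
  N25: +10 → 65 ≥ 60
  N8: +35 → 35 < 100
Round 3 — N23, N25 buckle.
  N12: +30 → 40 < 130
  N2: +95+30 → 125 ≥ 40
  N24: +25 → 60 < 70
  N8: +70 → 105 ≥ 100
Round 4 — N2, N8 buckle.
  N13: +65 → 100 ≥ 40
  N24: +10 → 70 ≥ 70
Round 5 — N13, N24 buckle.
  N6: +35+65 → 100 ≥ 30
Round 6 — N6 buckles.
  N12: +30 → 70 < 130
No further bucklings.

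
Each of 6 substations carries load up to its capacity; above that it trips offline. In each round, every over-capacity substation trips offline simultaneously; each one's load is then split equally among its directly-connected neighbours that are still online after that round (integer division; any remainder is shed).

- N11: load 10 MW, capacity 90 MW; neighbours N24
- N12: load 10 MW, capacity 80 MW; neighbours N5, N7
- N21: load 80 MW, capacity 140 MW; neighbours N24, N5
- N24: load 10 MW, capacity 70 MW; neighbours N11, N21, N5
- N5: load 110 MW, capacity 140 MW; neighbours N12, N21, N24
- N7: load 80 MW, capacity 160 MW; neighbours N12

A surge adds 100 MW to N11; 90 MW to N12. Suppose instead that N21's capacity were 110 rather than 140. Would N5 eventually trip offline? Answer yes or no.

yes

With N21's capacity at 110:
Round 1 — N11 at 110 > 90; N12 at 100 > 80. N11, N12 trip offline.
  N11 sheds 110 MW to N24: 110 each.
    N24: 10+110 = 120 > 70
  N12 sheds 100 MW to N5, N7: 50 each.
    N5: 110+50 = 160 > 140
    N7: 80+50 = 130 ≤ 160
Round 2 — N24, N5 trip offline.
  N24 sheds 120 MW to N21: 120 each.
    N21: 80+120 = 200 > 110
  N5 sheds 160 MW to N21: 160 each.
    N21: 200+160 = 360 > 110
Round 3 — N21 trips offline.
  N21 sheds 360 MW: no online neighbours, lost.
No further trips.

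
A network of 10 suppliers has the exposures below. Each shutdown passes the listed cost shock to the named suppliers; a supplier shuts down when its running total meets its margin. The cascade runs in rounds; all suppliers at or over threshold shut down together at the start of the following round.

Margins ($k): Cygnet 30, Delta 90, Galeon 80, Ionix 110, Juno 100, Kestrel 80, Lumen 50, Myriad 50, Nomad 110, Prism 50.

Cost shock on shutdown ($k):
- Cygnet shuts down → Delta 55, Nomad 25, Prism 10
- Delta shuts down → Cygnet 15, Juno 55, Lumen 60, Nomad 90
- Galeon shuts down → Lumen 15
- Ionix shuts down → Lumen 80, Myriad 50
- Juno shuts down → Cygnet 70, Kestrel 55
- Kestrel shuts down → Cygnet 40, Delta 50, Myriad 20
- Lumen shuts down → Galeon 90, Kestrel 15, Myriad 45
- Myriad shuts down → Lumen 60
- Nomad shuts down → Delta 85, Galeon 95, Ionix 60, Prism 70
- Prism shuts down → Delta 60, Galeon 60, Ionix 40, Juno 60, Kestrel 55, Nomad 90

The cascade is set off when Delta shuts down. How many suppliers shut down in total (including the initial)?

3

Round 1 — Delta shuts down (initial).
  Cygnet: +15 → 15 < 30
  Juno: +55 → 55 < 100
  Lumen: +60 → 60 ≥ 50
  Nomad: +90 → 90 < 110
Round 2 — Lumen shuts down.
  Galeon: +90 → 90 ≥ 80
  Kestrel: +15 → 15 < 80
  Myriad: +45 → 45 < 50
Round 3 — Galeon shuts down.
No further shutdowns.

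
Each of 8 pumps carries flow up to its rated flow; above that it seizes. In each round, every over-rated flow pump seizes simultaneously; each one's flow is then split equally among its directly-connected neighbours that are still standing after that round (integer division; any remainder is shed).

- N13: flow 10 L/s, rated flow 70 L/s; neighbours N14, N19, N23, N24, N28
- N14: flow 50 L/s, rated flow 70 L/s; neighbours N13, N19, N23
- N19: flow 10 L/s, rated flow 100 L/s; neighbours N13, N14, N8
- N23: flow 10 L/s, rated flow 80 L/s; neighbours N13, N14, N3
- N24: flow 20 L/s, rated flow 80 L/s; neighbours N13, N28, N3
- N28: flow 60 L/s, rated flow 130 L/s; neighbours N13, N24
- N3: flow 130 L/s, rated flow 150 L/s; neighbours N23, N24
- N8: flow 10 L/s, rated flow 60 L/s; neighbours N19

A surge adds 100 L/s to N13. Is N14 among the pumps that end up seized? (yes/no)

yes

Round 1 — N13 at 110 > 70. N13 seizes.
  N13 sheds 110 L/s to N14, N19, N23, N24, N28: 22 each.
    N14: 50+22 = 72 > 70
    N19: 10+22 = 32 ≤ 100
    N23: 10+22 = 32 ≤ 80
    N24: 20+22 = 42 ≤ 80
    N28: 60+22 = 82 ≤ 130
Round 2 — N14 seizes.
  N14 sheds 72 L/s to N19, N23: 36 each.
    N19: 32+36 = 68 ≤ 100
    N23: 32+36 = 68 ≤ 80
No further seizures.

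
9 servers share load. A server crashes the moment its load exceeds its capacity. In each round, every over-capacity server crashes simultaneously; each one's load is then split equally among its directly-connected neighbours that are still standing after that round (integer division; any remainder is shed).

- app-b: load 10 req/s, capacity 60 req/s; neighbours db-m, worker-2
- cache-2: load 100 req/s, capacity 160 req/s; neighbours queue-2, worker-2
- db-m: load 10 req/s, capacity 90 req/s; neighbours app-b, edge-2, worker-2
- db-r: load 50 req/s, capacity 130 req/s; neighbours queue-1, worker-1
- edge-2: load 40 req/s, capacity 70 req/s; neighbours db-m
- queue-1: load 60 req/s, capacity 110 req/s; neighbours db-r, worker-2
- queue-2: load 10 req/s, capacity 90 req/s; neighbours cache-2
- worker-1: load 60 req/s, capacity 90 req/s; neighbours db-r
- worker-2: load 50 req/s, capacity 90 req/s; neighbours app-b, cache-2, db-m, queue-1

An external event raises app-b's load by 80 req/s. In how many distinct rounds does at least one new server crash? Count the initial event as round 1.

2

Round 1 — app-b at 90 > 60. app-b crashes.
  app-b sheds 90 req/s to db-m, worker-2: 45 each.
    db-m: 10+45 = 55 ≤ 90
    worker-2: 50+45 = 95 > 90
Round 2 — worker-2 crashes.
  worker-2 sheds 95 req/s to cache-2, db-m, queue-1: 31 each (2 lost).
    cache-2: 100+31 = 131 ≤ 160
    db-m: 55+31 = 86 ≤ 90
    queue-1: 60+31 = 91 ≤ 110
No further crashes.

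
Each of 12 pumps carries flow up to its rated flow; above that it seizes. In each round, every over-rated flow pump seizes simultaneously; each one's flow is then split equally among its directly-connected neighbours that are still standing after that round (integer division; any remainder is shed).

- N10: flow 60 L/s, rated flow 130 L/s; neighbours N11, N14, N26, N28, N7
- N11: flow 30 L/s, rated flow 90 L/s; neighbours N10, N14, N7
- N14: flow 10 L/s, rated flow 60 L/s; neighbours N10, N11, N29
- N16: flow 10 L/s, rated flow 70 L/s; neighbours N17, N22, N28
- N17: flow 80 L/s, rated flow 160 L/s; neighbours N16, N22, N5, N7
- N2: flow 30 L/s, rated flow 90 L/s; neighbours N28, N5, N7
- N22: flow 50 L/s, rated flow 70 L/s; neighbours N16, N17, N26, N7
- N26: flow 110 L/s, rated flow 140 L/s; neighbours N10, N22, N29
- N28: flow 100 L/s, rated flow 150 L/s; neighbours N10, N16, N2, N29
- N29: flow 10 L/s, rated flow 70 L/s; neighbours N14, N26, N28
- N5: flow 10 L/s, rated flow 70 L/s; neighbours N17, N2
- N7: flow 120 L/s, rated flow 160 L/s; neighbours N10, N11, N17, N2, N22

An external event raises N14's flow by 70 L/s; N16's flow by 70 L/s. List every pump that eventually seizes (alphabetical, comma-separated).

Round 1 — N14 at 80 > 60; N16 at 80 > 70. N14, N16 seize.
  N14 sheds 80 L/s to N10, N11, N29: 26 each (2 lost).
    N10: 60+26 = 86 ≤ 130
    N11: 30+26 = 56 ≤ 90
    N29: 10+26 = 36 ≤ 70
  N16 sheds 80 L/s to N17, N22, N28: 26 each (2 lost).
    N17: 80+26 = 106 ≤ 160
    N22: 50+26 = 76 > 70
    N28: 100+26 = 126 ≤ 150
Round 2 — N22 seizes.
  N22 sheds 76 L/s to N17, N26, N7: 25 each (1 lost).
    N17: 106+25 = 131 ≤ 160
    N26: 110+25 = 135 ≤ 140
    N7: 120+25 = 145 ≤ 160
No further seizures.

N14, N16, N22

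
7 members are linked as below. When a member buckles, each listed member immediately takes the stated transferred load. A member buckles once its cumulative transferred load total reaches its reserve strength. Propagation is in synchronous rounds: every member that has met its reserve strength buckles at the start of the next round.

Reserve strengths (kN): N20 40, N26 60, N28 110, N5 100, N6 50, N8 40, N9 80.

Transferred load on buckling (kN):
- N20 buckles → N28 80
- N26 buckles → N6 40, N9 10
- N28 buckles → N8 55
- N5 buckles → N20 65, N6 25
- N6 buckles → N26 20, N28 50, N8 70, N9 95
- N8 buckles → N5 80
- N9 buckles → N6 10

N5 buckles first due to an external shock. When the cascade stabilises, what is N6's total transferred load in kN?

Round 1 — N5 buckles (initial).
  N20: +65 → 65 ≥ 40
  N6: +25 → 25 < 50
Round 2 — N20 buckles.
  N28: +80 → 80 < 110
No further bucklings.

25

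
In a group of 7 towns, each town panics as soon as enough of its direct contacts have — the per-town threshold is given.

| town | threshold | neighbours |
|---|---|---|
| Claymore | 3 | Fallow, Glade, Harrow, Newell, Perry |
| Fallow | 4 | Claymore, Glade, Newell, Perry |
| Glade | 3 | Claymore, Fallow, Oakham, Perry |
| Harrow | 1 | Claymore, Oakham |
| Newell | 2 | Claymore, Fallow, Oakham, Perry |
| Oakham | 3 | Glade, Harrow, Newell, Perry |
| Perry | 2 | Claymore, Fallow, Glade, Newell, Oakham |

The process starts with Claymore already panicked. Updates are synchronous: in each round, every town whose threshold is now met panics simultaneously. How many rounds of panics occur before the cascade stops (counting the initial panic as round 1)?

Round 1 — Claymore panics (initial).
Round 2 — checking thresholds:
  Fallow: 1 of 4 neighbours < 4, holds.
  Glade: 1 of 4 neighbours < 3, holds.
  Harrow: 1 of 2 neighbours ≥ 1, panics.
  Newell: 1 of 4 neighbours < 2, holds.
  Perry: 1 of 5 neighbours < 2, holds.
Round 3 — no new panics; cascade stops.

2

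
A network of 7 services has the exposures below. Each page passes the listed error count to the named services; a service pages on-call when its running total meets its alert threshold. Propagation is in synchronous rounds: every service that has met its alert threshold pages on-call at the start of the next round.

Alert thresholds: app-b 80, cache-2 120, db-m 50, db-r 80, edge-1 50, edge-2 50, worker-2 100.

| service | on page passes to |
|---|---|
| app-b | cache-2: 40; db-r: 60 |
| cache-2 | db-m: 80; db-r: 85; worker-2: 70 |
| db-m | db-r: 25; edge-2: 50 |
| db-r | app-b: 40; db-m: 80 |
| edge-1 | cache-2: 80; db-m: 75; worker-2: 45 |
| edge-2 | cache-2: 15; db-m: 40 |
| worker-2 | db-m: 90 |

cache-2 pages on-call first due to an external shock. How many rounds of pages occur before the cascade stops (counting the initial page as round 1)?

3

Round 1 — cache-2 pages on-call (initial).
  db-m: +80 → 80 ≥ 50
  db-r: +85 → 85 ≥ 80
  worker-2: +70 → 70 < 100
Round 2 — db-m, db-r page on-call.
  app-b: +40 → 40 < 80
  edge-2: +50 → 50 ≥ 50
Round 3 — edge-2 pages on-call.
No further pages.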